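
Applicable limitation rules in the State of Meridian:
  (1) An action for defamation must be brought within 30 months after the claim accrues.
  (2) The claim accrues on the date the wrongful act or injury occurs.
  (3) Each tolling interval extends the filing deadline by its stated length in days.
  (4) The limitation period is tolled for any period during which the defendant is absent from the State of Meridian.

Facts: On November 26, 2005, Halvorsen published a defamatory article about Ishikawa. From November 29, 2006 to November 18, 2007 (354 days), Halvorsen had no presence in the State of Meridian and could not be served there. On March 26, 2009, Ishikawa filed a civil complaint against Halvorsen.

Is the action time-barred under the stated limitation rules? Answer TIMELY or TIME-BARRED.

The limitation period began to run on November 26, 2005.
30 months from November 26, 2005 is May 26, 2008.
The defendant's absence from the jurisdiction from November 29, 2006 to November 18, 2007 tolled the period for 354 days, extending the deadline to May 15, 2009.
Filing on March 26, 2009 beat the May 15, 2009 deadline — the action is timely.

TIMELY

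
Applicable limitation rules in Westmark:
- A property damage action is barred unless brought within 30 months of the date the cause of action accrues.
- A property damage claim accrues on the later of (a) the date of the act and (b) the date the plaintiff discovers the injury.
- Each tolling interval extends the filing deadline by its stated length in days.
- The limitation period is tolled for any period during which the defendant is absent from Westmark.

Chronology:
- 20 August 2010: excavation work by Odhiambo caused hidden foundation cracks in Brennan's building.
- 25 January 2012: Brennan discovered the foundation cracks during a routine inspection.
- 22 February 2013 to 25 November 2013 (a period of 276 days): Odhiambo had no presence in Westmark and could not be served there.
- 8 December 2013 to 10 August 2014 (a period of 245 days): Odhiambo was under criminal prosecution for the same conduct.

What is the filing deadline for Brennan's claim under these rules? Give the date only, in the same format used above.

27 April 2015

Taking the later of the act (20 August 2010) and discovery (25 January 2012), the claim accrued on 25 January 2012.
Adding the 30 months base period to 25 January 2012 gives a deadline of 25 July 2014, before any tolling.
Because the defendant's absence from the jurisdiction ran from 22 February 2013 to 25 November 2013, the deadline is extended by 276 days to 27 April 2015.
No stated provision tolls the period for a criminal prosecution, so the interval from 8 December 2013 to 10 August 2014 has no effect on the deadline.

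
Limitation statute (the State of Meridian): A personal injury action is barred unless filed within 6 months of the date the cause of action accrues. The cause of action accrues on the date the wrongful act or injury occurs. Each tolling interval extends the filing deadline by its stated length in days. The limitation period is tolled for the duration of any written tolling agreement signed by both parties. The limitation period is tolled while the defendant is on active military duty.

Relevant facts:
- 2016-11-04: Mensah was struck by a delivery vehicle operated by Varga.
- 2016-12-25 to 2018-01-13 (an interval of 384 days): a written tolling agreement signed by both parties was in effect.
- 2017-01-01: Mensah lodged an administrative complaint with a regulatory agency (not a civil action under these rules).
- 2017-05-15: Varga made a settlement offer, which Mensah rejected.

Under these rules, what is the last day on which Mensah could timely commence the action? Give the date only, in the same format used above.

2018-05-23

The cause of action accrued on 2016-11-04, the date of the act.
6 months from 2016-11-04 is 2017-05-04.
The written tolling agreement from 2016-12-25 to 2018-01-13 tolled the period for 384 days, extending the deadline to 2018-05-23.
Nothing else in the chronology tolls or restarts the period.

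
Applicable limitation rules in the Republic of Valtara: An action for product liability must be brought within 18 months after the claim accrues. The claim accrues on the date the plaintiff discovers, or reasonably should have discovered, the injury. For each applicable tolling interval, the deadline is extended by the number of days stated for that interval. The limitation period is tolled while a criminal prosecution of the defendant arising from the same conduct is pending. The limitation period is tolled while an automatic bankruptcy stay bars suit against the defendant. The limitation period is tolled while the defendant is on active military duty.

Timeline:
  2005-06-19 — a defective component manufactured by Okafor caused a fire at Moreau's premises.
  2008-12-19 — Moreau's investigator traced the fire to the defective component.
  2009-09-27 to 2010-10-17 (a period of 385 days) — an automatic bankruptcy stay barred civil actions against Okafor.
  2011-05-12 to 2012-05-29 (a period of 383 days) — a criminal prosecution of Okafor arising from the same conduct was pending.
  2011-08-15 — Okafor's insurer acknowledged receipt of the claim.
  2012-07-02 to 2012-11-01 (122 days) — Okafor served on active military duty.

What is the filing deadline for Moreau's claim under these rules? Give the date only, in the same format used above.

The claim did not accrue until Moreau discovered the injury on 2008-12-19; the 2005-06-19 act date does not start the clock under the stated rule.
The untolled deadline — 18 months after 2008-12-19 — is 2010-06-19.
The period was tolled for 385 days by the automatic bankruptcy stay (2009-09-27 to 2010-10-17), pushing the deadline to 2011-07-09.
Because the pending criminal prosecution ran from 2011-05-12 to 2012-05-29, the deadline is extended by 383 days to 2012-07-26.
The period was tolled for 122 days by the defendant's active military service (2012-07-02 to 2012-11-01), pushing the deadline to 2012-11-25.
Nothing else in the chronology tolls or restarts the period.

2012-11-25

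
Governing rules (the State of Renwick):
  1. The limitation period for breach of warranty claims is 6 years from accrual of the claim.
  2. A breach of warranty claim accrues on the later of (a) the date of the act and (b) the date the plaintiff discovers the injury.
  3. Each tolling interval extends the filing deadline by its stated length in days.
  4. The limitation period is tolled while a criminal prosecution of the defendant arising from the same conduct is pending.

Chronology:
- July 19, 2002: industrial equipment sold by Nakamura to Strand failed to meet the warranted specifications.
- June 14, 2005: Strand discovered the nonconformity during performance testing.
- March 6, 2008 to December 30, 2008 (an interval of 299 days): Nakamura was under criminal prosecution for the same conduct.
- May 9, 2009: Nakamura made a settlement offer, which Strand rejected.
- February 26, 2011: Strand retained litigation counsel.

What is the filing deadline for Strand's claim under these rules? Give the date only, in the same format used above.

The claim accrued on June 14, 2005 — the later of the July 19, 2002 act and the June 14, 2005 discovery.
Adding the 6 years base period to June 14, 2005 gives a deadline of June 14, 2011, before any tolling.
The pending criminal prosecution from March 6, 2008 to December 30, 2008 tolled the period for 299 days, extending the deadline to April 8, 2012.
The other events in the timeline have no effect on the limitation period under the stated rules.

April 8, 2012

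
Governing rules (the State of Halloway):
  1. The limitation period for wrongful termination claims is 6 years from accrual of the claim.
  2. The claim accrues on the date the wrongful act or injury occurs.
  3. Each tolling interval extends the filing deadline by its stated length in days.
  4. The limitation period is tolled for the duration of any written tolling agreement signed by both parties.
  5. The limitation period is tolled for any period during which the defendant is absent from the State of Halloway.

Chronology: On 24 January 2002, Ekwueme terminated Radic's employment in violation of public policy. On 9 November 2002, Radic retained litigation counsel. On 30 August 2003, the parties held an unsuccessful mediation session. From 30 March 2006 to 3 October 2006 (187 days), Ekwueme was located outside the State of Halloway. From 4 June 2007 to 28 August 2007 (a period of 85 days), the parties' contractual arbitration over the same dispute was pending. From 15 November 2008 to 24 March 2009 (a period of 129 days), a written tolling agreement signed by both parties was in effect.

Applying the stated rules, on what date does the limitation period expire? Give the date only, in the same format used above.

29 July 2008

The claim accrued on 24 January 2002, the date of the act.
6 years from 24 January 2002 is 24 January 2008.
Because the defendant's absence from the jurisdiction ran from 30 March 2006 to 3 October 2006, the deadline is extended by 187 days to 29 July 2008.
By the time the written tolling agreement began on 15 November 2008, the limitation period had already expired on 29 July 2008; that interval cannot revive it.
No stated provision tolls the period for a pending arbitration, so the interval from 4 June 2007 to 28 August 2007 has no effect on the deadline.
The other events in the timeline have no effect on the limitation period under the stated rules.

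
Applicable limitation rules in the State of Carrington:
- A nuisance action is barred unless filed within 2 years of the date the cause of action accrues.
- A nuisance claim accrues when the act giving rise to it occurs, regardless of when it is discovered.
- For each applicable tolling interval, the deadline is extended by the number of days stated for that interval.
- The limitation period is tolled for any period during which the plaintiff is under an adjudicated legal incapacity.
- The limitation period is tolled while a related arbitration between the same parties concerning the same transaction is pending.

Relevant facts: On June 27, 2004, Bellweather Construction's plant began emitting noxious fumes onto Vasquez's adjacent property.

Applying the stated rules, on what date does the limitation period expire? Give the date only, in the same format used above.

June 27, 2006

The limitation period began to run on June 27, 2004.
2 years from June 27, 2004 is June 27, 2006.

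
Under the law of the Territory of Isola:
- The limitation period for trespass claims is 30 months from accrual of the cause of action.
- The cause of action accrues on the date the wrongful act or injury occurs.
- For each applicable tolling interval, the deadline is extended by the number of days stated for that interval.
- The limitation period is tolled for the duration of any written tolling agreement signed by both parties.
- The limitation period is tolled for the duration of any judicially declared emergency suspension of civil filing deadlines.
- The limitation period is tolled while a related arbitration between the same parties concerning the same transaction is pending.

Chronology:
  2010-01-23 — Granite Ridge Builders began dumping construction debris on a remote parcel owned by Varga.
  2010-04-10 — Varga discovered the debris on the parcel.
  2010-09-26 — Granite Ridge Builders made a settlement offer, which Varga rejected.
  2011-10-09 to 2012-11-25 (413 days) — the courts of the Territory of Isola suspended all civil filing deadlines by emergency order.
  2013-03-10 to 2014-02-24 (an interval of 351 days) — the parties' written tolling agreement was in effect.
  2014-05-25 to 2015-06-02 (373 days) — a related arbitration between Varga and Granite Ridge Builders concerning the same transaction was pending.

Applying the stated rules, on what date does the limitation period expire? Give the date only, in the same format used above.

2015-09-03

Because the rule ties accrual to occurrence, the claim accrued on 2010-01-23, not on the 2010-04-10 discovery date.
30 months from 2010-01-23 is 2012-07-23.
Because the emergency suspension of filing deadlines ran from 2011-10-09 to 2012-11-25, the deadline is extended by 413 days to 2013-09-09.
Because the written tolling agreement ran from 2013-03-10 to 2014-02-24, the deadline is extended by 351 days to 2014-08-26.
The pending related arbitration from 2014-05-25 to 2015-06-02 tolled the period for 373 days, extending the deadline to 2015-09-03.
Nothing else in the chronology tolls or restarts the period.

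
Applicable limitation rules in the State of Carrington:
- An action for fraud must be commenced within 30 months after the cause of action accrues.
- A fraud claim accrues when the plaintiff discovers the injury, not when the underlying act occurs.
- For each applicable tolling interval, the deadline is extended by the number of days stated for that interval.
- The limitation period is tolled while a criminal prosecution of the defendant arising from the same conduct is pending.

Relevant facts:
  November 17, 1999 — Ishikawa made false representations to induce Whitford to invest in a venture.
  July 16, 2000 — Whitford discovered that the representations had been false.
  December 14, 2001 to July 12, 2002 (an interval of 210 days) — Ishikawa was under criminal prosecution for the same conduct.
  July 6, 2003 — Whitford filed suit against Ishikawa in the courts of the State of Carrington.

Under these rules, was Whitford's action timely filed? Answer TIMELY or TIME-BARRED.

Under the discovery rule, the claim accrued on July 16, 2000, when Whitford discovered the injury — not on the November 17, 1999 date of the underlying act.
The untolled deadline — 30 months after July 16, 2000 — is January 16, 2003.
The pending criminal prosecution from December 14, 2001 to July 12, 2002 tolled the period for 210 days, extending the deadline to August 14, 2003.
The July 6, 2003 filing precedes the August 14, 2003 deadline; the claim is timely.

TIMELY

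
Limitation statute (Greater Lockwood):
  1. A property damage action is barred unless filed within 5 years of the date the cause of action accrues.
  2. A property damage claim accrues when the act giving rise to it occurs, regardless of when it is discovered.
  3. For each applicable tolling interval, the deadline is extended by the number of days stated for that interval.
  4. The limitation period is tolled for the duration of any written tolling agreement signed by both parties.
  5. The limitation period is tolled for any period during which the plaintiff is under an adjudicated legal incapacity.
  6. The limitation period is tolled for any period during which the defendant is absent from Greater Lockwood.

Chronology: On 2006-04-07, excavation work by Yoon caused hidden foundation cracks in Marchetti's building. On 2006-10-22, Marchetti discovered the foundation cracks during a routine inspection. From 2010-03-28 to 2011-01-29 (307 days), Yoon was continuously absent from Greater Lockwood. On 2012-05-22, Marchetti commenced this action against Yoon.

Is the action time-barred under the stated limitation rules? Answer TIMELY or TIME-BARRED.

The claim accrued on 2006-04-07, when the wrongful act occurred; under the stated occurrence rule the 2006-10-22 discovery does not delay accrual.
5 years from 2006-04-07 is 2011-04-07.
Because the defendant's absence from the jurisdiction ran from 2010-03-28 to 2011-01-29, the deadline is extended by 307 days to 2012-02-08.
Filing on 2012-05-22 missed the 2012-02-08 deadline — the action is time-barred.

TIME-BARRED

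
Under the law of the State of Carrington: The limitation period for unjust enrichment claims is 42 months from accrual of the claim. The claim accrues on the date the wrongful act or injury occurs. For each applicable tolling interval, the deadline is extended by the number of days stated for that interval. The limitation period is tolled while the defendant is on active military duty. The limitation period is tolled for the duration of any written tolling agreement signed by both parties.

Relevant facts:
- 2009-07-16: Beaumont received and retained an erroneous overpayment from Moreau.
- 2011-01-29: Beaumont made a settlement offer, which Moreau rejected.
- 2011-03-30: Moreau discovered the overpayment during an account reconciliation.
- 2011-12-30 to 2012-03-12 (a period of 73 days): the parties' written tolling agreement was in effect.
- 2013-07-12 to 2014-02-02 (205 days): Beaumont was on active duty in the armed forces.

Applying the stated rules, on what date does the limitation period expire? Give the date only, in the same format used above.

2013-03-30

Because the rule ties accrual to occurrence, the claim accrued on 2009-07-16, not on the 2011-03-30 discovery date.
42 months from 2009-07-16 is 2013-01-16.
Because the written tolling agreement ran from 2011-12-30 to 2012-03-12, the deadline is extended by 73 days to 2013-03-30.
By the time the defendant's active military service began on 2013-07-12, the limitation period had already expired on 2013-03-30; that interval cannot revive it.
The other events in the timeline have no effect on the limitation period under the stated rules.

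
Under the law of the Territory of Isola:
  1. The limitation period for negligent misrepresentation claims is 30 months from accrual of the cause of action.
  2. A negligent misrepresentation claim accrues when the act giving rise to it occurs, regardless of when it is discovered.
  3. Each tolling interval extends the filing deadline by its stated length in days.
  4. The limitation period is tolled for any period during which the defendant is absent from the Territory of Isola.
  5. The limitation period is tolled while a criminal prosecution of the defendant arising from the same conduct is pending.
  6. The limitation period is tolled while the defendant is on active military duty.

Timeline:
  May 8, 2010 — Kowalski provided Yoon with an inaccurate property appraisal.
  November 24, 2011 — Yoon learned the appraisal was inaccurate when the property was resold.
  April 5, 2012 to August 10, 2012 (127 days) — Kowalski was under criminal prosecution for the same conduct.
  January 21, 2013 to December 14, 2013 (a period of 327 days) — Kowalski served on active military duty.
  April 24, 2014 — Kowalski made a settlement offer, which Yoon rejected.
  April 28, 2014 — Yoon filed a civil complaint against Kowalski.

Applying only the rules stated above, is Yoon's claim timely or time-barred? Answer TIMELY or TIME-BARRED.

TIME-BARRED

The claim accrued on May 8, 2010, when the wrongful act occurred; under the stated occurrence rule the November 24, 2011 discovery does not delay accrual.
The untolled deadline — 30 months after May 8, 2010 — is November 8, 2012.
Because the pending criminal prosecution ran from April 5, 2012 to August 10, 2012, the deadline is extended by 127 days to March 15, 2013.
The period was tolled for 327 days by the defendant's active military service (January 21, 2013 to December 14, 2013), pushing the deadline to February 5, 2014.
Nothing else in the chronology tolls or restarts the period.
Yoon filed on April 28, 2014, after the February 5, 2014 deadline, so the action is time-barred.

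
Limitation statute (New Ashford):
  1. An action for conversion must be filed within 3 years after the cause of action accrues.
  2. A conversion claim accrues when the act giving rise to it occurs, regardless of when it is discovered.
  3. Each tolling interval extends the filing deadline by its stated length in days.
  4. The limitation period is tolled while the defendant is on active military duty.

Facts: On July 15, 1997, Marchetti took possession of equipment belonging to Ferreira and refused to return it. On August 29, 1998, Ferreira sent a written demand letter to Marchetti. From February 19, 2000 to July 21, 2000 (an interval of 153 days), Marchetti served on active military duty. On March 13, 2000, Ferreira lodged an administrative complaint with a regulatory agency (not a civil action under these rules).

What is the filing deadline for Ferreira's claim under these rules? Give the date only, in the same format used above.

December 15, 2000

The cause of action accrued on July 15, 1997, the date of the act.
Adding the 3 years base period to July 15, 1997 gives a deadline of July 15, 2000, before any tolling.
Because the defendant's active military service ran from February 19, 2000 to July 21, 2000, the deadline is extended by 153 days to December 15, 2000.
Nothing else in the chronology tolls or restarts the period.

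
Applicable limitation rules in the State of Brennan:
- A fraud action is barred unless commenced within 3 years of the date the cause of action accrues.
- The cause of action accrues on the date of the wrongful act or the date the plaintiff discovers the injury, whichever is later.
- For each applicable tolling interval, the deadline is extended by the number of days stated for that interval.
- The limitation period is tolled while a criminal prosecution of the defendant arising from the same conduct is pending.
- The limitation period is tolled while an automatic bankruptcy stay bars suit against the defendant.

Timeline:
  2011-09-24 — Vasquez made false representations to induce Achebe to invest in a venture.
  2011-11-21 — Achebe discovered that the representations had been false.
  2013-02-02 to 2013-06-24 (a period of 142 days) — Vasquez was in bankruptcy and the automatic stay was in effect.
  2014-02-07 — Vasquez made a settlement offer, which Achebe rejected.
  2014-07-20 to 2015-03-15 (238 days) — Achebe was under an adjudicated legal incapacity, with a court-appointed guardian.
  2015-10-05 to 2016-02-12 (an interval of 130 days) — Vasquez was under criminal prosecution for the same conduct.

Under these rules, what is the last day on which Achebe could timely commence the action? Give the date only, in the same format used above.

Because discovery on 2011-11-21 post-dates the 2011-09-24 act, accrual under the later-of rule falls on 2011-11-21.
Adding the 3 years base period to 2011-11-21 gives a deadline of 2014-11-21, before any tolling.
The period was tolled for 142 days by the automatic bankruptcy stay (2013-02-02 to 2013-06-24), pushing the deadline to 2015-04-12.
The pending criminal prosecution from 2015-10-05 to 2016-02-12 began after the period had already run on 2015-04-12, so it has no tolling effect.
The plaintiff's legal incapacity from 2014-07-20 to 2015-03-15 does not toll the period, because no stated rule makes the plaintiff's incapacity a tolling event.
Nothing else in the chronology tolls or restarts the period.

2015-04-12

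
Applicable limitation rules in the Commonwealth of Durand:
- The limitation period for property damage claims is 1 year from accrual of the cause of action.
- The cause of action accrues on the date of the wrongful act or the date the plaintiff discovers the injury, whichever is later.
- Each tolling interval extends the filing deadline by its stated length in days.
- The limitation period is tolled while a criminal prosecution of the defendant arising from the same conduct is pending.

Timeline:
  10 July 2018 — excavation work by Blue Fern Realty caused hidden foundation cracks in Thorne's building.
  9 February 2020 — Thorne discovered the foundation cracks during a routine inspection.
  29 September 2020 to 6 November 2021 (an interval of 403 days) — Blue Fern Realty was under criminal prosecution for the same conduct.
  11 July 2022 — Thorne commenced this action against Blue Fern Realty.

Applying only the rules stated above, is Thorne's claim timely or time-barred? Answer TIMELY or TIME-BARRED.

Because discovery on 9 February 2020 post-dates the 10 July 2018 act, accrual under the later-of rule falls on 9 February 2020.
The untolled deadline — 1 year after 9 February 2020 — is 9 February 2021.
Because the pending criminal prosecution ran from 29 September 2020 to 6 November 2021, the deadline is extended by 403 days to 19 March 2022.
The 11 July 2022 filing falls after the 19 March 2022 deadline; the claim is time-barred.

TIME-BARRED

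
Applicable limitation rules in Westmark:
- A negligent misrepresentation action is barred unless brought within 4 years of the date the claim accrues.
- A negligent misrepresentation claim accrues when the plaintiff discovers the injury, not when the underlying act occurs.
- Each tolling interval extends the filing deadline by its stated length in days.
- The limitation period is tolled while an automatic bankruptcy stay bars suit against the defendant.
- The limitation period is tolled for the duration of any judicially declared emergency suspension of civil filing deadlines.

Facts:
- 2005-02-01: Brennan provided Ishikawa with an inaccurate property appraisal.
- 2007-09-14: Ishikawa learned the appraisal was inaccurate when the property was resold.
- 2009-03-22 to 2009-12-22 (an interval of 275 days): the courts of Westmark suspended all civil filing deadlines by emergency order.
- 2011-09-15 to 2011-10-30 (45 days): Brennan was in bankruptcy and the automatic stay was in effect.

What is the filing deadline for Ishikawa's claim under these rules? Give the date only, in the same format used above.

Accrual is tied to discovery, so the period began on 2007-09-14 rather than on 2005-02-01 when the act occurred.
4 years from 2007-09-14 is 2011-09-14.
The period was tolled for 275 days by the emergency suspension of filing deadlines (2009-03-22 to 2009-12-22), pushing the deadline to 2012-06-15.
The automatic bankruptcy stay from 2011-09-15 to 2011-10-30 tolled the period for 45 days, extending the deadline to 2012-07-30.

2012-07-30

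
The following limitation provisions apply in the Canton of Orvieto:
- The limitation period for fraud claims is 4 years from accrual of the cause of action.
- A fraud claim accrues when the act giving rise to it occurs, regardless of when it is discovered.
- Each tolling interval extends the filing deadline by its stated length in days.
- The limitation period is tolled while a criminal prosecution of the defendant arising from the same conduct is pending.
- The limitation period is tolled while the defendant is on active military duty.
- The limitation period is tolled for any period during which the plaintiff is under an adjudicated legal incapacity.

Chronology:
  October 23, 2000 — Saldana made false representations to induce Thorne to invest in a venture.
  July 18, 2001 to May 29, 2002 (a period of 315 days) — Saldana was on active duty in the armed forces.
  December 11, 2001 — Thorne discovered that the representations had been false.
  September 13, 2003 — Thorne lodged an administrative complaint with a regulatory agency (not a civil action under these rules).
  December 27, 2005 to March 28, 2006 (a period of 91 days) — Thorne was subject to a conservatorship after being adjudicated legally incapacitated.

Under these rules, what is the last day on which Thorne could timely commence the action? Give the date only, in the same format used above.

September 3, 2005

Accrual is governed by the date of the act, so the period began to run on October 23, 2000; the later discovery on December 11, 2001 is irrelevant under the stated rule.
4 years from October 23, 2000 is October 23, 2004.
The defendant's active military service from July 18, 2001 to May 29, 2002 tolled the period for 315 days, extending the deadline to September 3, 2005.
The plaintiff's legal incapacity starting December 27, 2005 came too late — the period had run on September 3, 2005 — and so does not extend the deadline.
None of the other events listed affects the running of the period under the stated rules.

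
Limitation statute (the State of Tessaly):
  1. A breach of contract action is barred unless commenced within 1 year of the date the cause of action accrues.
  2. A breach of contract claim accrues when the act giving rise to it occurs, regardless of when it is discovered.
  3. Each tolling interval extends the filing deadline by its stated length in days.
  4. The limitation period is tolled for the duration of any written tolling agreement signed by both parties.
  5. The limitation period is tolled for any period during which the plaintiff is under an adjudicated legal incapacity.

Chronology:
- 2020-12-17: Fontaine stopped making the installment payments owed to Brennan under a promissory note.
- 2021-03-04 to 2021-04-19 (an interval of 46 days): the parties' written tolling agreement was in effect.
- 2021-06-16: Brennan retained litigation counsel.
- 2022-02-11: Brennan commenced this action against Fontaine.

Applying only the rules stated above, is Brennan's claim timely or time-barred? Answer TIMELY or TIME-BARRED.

The limitation period began to run on 2020-12-17.
The untolled deadline — 1 year after 2020-12-17 — is 2021-12-17.
Because the written tolling agreement ran from 2021-03-04 to 2021-04-19, the deadline is extended by 46 days to 2022-02-01.
Nothing else in the chronology tolls or restarts the period.
The 2022-02-11 filing falls after the 2022-02-01 deadline; the claim is time-barred.

TIME-BARRED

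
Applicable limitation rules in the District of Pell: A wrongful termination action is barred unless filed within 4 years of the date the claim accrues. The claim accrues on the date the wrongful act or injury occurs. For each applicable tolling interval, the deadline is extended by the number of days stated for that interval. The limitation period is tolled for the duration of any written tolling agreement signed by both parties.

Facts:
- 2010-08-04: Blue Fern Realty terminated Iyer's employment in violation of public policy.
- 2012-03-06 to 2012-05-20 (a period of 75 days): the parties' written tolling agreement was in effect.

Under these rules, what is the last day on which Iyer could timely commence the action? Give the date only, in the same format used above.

The limitation period began to run on 2010-08-04.
4 years from 2010-08-04 is 2014-08-04.
Because the written tolling agreement ran from 2012-03-06 to 2012-05-20, the deadline is extended by 75 days to 2014-10-18.

2014-10-18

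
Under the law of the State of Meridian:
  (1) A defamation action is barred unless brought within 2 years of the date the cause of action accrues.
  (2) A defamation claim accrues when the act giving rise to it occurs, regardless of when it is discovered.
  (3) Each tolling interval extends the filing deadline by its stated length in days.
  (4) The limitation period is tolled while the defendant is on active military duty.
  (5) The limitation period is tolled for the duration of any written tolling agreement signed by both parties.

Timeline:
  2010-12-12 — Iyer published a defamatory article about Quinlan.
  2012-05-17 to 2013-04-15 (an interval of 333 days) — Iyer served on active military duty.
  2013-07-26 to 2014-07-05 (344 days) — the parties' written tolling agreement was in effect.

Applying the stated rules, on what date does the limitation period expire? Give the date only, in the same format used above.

2014-10-20

The limitation period began to run on 2010-12-12.
The untolled deadline — 2 years after 2010-12-12 — is 2012-12-12.
The defendant's active military service from 2012-05-17 to 2013-04-15 tolled the period for 333 days, extending the deadline to 2013-11-10.
Because the written tolling agreement ran from 2013-07-26 to 2014-07-05, the deadline is extended by 344 days to 2014-10-20.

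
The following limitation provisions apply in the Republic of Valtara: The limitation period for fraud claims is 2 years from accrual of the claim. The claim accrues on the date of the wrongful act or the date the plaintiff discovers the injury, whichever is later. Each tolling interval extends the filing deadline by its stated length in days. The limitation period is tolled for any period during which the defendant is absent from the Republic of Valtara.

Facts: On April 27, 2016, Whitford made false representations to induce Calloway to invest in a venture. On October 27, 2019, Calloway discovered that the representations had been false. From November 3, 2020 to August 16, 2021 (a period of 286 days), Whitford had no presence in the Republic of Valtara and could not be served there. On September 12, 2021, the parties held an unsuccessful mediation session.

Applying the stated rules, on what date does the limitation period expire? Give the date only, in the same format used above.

August 9, 2022

The claim accrued on October 27, 2019 — the later of the April 27, 2016 act and the October 27, 2019 discovery.
Adding the 2 years base period to October 27, 2019 gives a deadline of October 27, 2021, before any tolling.
Because the defendant's absence from the jurisdiction ran from November 3, 2020 to August 16, 2021, the deadline is extended by 286 days to August 9, 2022.
None of the other events listed affects the running of the period under the stated rules.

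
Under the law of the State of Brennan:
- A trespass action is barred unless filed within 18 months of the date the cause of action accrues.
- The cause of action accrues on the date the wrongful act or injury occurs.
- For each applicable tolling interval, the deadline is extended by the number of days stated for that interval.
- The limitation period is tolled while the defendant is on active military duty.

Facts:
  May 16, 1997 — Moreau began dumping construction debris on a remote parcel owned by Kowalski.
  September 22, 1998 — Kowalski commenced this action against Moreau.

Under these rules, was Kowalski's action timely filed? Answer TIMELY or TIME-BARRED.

TIMELY

The limitation period began to run on May 16, 1997.
18 months from May 16, 1997 is November 16, 1998.
Kowalski filed on September 22, 1998, before the November 16, 1998 deadline, so the action is timely.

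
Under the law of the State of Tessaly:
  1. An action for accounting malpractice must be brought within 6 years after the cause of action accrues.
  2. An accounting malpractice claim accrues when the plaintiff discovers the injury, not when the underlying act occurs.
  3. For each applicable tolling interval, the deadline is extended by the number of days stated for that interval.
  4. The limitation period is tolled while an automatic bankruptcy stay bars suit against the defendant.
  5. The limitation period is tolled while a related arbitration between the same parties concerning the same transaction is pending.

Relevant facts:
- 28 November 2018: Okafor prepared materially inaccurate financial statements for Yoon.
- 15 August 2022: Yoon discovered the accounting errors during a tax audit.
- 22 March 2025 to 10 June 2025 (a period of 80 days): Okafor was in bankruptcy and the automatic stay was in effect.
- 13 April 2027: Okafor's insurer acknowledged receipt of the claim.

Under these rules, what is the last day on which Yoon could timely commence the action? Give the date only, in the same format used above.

3 November 2028

Accrual is tied to discovery, so the period began on 15 August 2022 rather than on 28 November 2018 when the act occurred.
6 years from 15 August 2022 is 15 August 2028.
Because the automatic bankruptcy stay ran from 22 March 2025 to 10 June 2025, the deadline is extended by 80 days to 3 November 2028.
The other events in the timeline have no effect on the limitation period under the stated rules.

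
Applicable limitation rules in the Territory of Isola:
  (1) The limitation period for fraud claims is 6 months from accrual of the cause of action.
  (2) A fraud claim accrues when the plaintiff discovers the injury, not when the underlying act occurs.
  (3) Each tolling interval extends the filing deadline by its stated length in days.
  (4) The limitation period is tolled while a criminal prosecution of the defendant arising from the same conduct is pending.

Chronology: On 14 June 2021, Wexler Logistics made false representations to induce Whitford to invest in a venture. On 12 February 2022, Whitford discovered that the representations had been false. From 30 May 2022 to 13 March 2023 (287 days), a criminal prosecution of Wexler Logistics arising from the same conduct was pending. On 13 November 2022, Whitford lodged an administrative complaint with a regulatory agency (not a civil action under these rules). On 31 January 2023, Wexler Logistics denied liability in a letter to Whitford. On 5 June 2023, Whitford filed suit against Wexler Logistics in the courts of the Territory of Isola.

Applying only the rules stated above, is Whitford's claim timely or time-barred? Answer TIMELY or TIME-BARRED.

TIME-BARRED

Under the discovery rule, the claim accrued on 12 February 2022, when Whitford discovered the injury — not on the 14 June 2021 date of the underlying act.
The untolled deadline — 6 months after 12 February 2022 — is 12 August 2022.
The pending criminal prosecution from 30 May 2022 to 13 March 2023 tolled the period for 287 days, extending the deadline to 26 May 2023.
None of the other events listed affects the running of the period under the stated rules.
Whitford filed on 5 June 2023, after the 26 May 2023 deadline, so the action is time-barred.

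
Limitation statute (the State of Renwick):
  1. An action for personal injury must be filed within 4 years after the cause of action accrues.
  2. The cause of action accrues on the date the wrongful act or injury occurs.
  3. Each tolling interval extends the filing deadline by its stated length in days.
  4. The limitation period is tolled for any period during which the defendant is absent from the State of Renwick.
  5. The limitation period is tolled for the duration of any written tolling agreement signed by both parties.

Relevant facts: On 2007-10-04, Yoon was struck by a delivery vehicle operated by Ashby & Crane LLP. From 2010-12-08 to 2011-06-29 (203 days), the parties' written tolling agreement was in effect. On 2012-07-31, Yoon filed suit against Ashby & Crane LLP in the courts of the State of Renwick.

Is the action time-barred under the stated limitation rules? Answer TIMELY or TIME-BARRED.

TIME-BARRED

The cause of action accrued on 2007-10-04, the date of the act.
Adding the 4 years base period to 2007-10-04 gives a deadline of 2011-10-04, before any tolling.
The period was tolled for 203 days by the written tolling agreement (2010-12-08 to 2011-06-29), pushing the deadline to 2012-04-24.
The 2012-07-31 filing falls after the 2012-04-24 deadline; the claim is time-barred.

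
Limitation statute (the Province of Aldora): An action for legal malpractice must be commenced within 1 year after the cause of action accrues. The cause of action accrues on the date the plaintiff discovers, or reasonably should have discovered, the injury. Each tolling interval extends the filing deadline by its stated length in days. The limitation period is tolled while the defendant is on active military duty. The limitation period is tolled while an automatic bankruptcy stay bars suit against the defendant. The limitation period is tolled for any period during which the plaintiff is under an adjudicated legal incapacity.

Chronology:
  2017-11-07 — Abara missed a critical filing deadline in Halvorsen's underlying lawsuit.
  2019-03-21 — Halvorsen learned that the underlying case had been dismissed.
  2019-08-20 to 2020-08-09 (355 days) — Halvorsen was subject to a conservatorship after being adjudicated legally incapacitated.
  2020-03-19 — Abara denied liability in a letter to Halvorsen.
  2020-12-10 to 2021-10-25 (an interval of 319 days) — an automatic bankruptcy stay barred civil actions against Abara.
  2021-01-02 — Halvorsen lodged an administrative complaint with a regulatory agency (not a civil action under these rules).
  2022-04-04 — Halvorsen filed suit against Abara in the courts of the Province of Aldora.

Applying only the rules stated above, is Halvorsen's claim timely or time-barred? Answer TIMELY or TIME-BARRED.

TIME-BARRED

Under the discovery rule, the claim accrued on 2019-03-21, when Halvorsen discovered the injury — not on the 2017-11-07 date of the underlying act.
Adding the 1 year base period to 2019-03-21 gives a deadline of 2020-03-21, before any tolling.
Because the plaintiff's legal incapacity ran from 2019-08-20 to 2020-08-09, the deadline is extended by 355 days to 2021-03-11.
The period was tolled for 319 days by the automatic bankruptcy stay (2020-12-10 to 2021-10-25), pushing the deadline to 2022-01-24.
The other events in the timeline have no effect on the limitation period under the stated rules.
Halvorsen filed on 2022-04-04, after the 2022-01-24 deadline, so the action is time-barred.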